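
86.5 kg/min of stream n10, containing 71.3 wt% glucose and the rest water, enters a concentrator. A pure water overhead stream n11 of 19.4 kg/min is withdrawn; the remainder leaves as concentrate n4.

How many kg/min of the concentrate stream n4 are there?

Concentrate = 86.5 − 19.4 = 67.1 kg/min.

67.1 kg/min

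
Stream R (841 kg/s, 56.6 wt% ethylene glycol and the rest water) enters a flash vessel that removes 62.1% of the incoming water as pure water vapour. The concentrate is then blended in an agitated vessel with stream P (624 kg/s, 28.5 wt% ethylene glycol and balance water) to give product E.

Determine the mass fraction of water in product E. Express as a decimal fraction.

0.472

Vapour removed = 0.621×0.434×841 = 226.66 kg/s; concentrate = 614.34 kg/s.
water reaching the mixer = 138.33 (from concentrate) + 624×0.715 = 584.49 kg/s.
Product flow = 614.34 + 624 = 1238.3 kg/s; water fraction = 0.472.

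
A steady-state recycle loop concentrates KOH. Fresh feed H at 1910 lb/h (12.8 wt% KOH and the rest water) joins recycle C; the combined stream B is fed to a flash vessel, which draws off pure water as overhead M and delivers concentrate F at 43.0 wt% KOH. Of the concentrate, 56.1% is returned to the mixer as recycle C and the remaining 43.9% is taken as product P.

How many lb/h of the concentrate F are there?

1295 lb/h

Overall KOH balance (none leaves overhead): KOH in fresh feed = KOH in product, i.e. 1910×0.128 = (1−0.561)·F·0.430.
F = 244.48/(0.430×0.439) = 1295.1 lb/h.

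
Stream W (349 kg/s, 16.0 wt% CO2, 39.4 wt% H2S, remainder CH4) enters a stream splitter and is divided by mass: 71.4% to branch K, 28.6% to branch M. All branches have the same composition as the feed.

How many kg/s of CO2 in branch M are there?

15.97 kg/s

Branch M total = 0.286×349 = 99.814 kg/s.
CO2 in M = 0.160×99.814 = 15.97 kg/s.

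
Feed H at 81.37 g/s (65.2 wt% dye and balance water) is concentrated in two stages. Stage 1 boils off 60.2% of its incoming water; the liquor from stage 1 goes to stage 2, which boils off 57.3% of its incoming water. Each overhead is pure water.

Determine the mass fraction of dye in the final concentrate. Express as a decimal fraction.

water in feed = 81.37×0.348 = 28.317 g/s.
After stage 1: water left = (1−0.602)×28.317 = 11.27; stream total = 64.323 g/s.
After stage 2: water left = (1−0.573)×11.27 = 4.8123; final concentrate = 57.866 g/s.
dye fraction = 53.053/57.866 = 0.917.

0.917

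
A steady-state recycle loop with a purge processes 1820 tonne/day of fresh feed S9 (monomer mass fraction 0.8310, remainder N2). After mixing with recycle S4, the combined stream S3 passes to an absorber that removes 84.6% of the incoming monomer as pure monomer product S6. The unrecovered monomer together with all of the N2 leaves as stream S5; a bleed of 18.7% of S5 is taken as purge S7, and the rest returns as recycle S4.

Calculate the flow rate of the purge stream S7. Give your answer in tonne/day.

N2 enters only via S9 and leaves only via the purge: 1820×0.169 = 0.187×(N2 in S5), and the absorber passes all N2, so N2 in S3 = N2 in S5 = 1644.8 tonne/day.
monomer in S3: m_A = 1820×0.831 + (1−0.187)·(1−0.846)·m_A, so m_A = 1512.4/0.8748 = 1728.9 tonne/day.
S5 = (1−0.846)×1728.9 + 1644.8 = 1911.1 tonne/day.
Purge S7 = 0.187×1911.1 = 357.37 tonne/day.

357.4 tonne/day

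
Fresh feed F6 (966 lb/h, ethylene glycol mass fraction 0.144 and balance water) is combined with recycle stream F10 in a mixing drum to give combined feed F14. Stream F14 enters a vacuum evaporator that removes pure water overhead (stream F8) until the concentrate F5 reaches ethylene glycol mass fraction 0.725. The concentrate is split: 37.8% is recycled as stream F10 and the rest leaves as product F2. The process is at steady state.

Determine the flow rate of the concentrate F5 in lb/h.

308.5 lb/h

Overall ethylene glycol balance (none leaves overhead): ethylene glycol in fresh feed = ethylene glycol in product, i.e. 966×0.144 = (1−0.378)·F5·0.725.
F5 = 139.1/(0.725×0.622) = 308.47 lb/h.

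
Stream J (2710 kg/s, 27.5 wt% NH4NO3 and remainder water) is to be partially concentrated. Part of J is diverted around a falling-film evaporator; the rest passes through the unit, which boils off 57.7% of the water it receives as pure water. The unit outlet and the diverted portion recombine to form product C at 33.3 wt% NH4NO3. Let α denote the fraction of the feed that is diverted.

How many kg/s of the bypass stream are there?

1582 kg/s

All 2710×0.275 = 745.25 kg/s of NH4NO3 reaches C, so C = 745.25/0.333 = 2238 kg/s and vapour = 472.01 kg/s.
The evaporator receives (1−α)·2710 of feed at 0.725 water and removes 0.577 of that water:
0.577×0.725×(1−α)×2710 = 472.01
(1−α) = 472.01/1133.7 = 0.4164;  α = 0.5836.
Bypass flow = 0.5836×2710 = 1581.7 kg/s.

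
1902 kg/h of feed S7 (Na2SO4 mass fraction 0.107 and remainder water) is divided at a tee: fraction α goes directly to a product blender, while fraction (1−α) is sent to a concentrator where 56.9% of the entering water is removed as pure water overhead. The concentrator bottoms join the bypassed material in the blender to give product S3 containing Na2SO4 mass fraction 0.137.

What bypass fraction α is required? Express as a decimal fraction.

0.569

All 1902×0.107 = 203.51 kg/h of Na2SO4 reaches S3, so S3 = 203.51/0.137 = 1485.5 kg/h and vapour = 416.5 kg/h.
The evaporator receives (1−α)·1902 of feed at 0.893 water and removes 0.569 of that water:
0.569×0.893×(1−α)×1902 = 416.5
(1−α) = 416.5/966.44 = 0.4310;  α = 0.5690.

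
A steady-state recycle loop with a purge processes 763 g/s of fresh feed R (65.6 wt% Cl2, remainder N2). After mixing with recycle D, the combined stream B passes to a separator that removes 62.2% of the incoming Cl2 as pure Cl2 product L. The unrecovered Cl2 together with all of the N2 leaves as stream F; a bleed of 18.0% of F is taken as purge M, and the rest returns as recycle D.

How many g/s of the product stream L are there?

Cl2 in B: m_A = 763×0.656 + (1−0.180)·(1−0.622)·m_A, so m_A = 500.53/0.6900 = 725.36 g/s.
Product L = 0.622×725.36 = 451.17 g/s.

451.2 g/s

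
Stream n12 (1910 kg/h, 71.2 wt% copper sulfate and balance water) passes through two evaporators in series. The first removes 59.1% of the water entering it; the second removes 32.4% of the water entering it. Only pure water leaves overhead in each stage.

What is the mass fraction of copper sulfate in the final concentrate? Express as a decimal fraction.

water in feed = 1910×0.288 = 550.08 kg/h.
After stage 1: water left = (1−0.591)×550.08 = 224.98; stream total = 1584.9 kg/h.
After stage 2: water left = (1−0.324)×224.98 = 152.09; final concentrate = 1512 kg/h.
copper sulfate fraction = 1359.9/1512 = 0.899.

0.899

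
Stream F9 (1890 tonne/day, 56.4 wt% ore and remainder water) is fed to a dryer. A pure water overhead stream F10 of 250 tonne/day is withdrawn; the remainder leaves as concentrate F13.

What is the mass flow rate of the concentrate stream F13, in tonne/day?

1640 tonne/day

Concentrate = 1890 − 250 = 1640 tonne/day.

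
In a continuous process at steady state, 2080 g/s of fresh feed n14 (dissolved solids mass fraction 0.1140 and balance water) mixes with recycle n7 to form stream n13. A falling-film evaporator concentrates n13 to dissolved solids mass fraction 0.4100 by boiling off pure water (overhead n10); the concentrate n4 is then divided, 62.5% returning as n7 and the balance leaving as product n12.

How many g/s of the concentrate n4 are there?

Overall dissolved solids balance (none leaves overhead): dissolved solids in fresh feed = dissolved solids in product, i.e. 2080×0.114 = (1−0.625)·n4·0.410.
n4 = 237.12/(0.410×0.375) = 1542.2 g/s.

1542 g/s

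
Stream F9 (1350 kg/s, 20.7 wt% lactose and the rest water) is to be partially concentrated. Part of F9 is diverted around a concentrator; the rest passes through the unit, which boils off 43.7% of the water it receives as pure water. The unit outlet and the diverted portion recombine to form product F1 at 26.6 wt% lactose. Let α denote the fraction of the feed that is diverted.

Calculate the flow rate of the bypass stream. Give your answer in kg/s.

All 1350×0.207 = 279.45 kg/s of lactose reaches F1, so F1 = 279.45/0.266 = 1050.6 kg/s and vapour = 299.44 kg/s.
The evaporator receives (1−α)·1350 of feed at 0.793 water and removes 0.437 of that water:
0.437×0.793×(1−α)×1350 = 299.44
(1−α) = 299.44/467.83 = 0.6401;  α = 0.3599.
Bypass flow = 0.3599×1350 = 485.93 kg/s.

485.9 kg/s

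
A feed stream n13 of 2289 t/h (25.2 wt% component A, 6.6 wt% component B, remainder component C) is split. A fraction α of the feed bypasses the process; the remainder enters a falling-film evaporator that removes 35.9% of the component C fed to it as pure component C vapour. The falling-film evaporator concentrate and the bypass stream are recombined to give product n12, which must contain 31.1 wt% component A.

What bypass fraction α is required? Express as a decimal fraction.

All 2289×0.252 = 576.83 t/h of component A reaches n12, so n12 = 576.83/0.311 = 1854.8 t/h and vapour = 434.25 t/h.
The evaporator receives (1−α)·2289 of feed at 0.682 component C and removes 0.359 of that component C:
0.359×0.682×(1−α)×2289 = 434.25
(1−α) = 434.25/560.43 = 0.7748;  α = 0.2252.

0.225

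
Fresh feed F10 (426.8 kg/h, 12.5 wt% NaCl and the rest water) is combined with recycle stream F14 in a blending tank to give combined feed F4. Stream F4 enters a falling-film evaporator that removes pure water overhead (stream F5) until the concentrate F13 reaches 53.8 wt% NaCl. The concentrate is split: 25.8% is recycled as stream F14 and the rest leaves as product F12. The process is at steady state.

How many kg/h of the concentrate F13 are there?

133.6 kg/h

Overall NaCl balance (none leaves overhead): NaCl in fresh feed = NaCl in product, i.e. 426.8×0.125 = (1−0.258)·F13·0.538.
F13 = 53.35/(0.538×0.742) = 133.64 kg/h.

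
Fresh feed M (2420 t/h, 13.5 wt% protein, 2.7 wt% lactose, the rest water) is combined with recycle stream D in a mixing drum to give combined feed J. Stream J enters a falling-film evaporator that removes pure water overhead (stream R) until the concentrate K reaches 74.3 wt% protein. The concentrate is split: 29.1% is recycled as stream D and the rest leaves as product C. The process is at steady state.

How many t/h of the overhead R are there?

1980 t/h

Overall protein balance (none leaves overhead): protein in fresh feed = protein in product, i.e. 2420×0.135 = (1−0.291)·K·0.743.
K = 326.7/(0.743×0.709) = 620.17 t/h.
Recycle D = 0.291×620.17 = 180.47 t/h.
Combined feed J = 2420 + 180.47 = 2600.5 t/h.
Overhead R = J − K = 2600.5 − 620.17 = 1980.3 t/h.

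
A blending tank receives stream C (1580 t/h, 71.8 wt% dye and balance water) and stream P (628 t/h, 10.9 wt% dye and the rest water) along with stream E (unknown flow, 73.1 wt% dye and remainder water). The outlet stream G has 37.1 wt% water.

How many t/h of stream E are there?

1823 t/h

Let E be the unknown flow. Total out = 2208 + E.
water balance: 1005.1 + 0.269·E = 0.371·(2208 + E)
(0.269 − 0.371)·E = 0.371×2208 − 1005.1 = -185.94
E = -185.94 / -0.102 = 1822.9 t/h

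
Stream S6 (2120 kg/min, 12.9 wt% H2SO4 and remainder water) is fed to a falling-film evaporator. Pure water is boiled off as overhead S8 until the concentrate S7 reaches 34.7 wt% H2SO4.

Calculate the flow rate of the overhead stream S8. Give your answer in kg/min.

1332 kg/min

H2SO4 is conserved: 2120×0.129 = 273.48 kg/min all reports to the concentrate.
Concentrate = 273.48/(target fraction) = 788.13 kg/min.
Overhead = 2120 − 788.13 = 1331.9 kg/min.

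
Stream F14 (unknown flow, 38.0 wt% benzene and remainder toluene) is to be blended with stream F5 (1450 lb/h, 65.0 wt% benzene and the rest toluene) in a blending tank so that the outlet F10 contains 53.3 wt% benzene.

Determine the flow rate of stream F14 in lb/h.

Let F14 be the unknown flow. Total out = 1450 + F14.
benzene balance: 942.5 + 0.380·F14 = 0.533·(1450 + F14)
(0.380 − 0.533)·F14 = 0.533×1450 − 942.5 = -169.65
F14 = -169.65 / -0.153 = 1108.8 lb/h

1109 lb/h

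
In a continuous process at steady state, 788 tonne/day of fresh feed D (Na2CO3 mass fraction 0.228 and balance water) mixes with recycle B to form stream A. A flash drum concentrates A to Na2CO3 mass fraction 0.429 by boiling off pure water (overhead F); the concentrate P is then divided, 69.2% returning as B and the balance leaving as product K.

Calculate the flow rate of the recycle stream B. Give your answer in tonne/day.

940.9 tonne/day

Overall Na2CO3 balance (none leaves overhead): Na2CO3 in fresh feed = Na2CO3 in product, i.e. 788×0.228 = (1−0.692)·P·0.429.
P = 179.66/(0.429×0.308) = 1359.7 tonne/day.
Recycle B = 0.692×1359.7 = 940.93 tonne/day.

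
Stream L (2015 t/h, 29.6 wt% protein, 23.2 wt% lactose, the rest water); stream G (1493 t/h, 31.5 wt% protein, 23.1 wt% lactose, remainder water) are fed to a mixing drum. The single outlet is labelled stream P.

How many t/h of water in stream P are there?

water out = water in = 2015×0.472 + 1493×0.454 = 1628.9 t/h.

1629 t/h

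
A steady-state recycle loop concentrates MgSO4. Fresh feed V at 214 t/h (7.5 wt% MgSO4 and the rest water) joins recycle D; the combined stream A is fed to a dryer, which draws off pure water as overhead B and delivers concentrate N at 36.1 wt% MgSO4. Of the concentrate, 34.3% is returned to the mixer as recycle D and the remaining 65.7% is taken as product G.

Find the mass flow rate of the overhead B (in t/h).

Overall MgSO4 balance (none leaves overhead): MgSO4 in fresh feed = MgSO4 in product, i.e. 214×0.075 = (1−0.343)·N·0.361.
N = 16.05/(0.361×0.657) = 67.671 t/h.
Recycle D = 0.343×67.671 = 23.211 t/h.
Combined feed A = 214 + 23.211 = 237.21 t/h.
Overhead B = A − N = 237.21 − 67.671 = 169.54 t/h.

169.5 t/h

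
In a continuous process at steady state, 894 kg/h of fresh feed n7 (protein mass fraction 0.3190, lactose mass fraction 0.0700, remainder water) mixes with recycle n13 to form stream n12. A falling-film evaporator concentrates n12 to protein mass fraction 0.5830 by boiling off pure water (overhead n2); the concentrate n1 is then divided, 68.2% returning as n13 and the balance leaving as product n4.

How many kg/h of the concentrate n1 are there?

Overall protein balance (none leaves overhead): protein in fresh feed = protein in product, i.e. 894×0.319 = (1−0.682)·n1·0.583.
n1 = 285.19/(0.583×0.318) = 1538.3 kg/h.

1538 kg/h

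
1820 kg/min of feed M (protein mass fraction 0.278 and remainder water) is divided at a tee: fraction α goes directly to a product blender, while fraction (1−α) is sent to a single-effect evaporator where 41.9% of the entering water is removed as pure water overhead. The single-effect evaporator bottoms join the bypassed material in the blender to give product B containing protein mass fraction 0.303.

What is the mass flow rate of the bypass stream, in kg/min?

All 1820×0.278 = 505.96 kg/min of protein reaches B, so B = 505.96/0.303 = 1669.8 kg/min and vapour = 150.17 kg/min.
The evaporator receives (1−α)·1820 of feed at 0.722 water and removes 0.419 of that water:
0.419×0.722×(1−α)×1820 = 150.17
(1−α) = 150.17/550.58 = 0.2727;  α = 0.7273.
Bypass flow = 0.7273×1820 = 1323.6 kg/min.

1324 kg/min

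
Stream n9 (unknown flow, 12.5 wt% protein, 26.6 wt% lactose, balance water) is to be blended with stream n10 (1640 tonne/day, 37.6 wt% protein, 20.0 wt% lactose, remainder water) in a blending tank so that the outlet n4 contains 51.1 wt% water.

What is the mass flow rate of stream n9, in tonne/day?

1456 tonne/day

Let n9 be the unknown flow. Total out = 1640 + n9.
water balance: 695.36 + 0.609·n9 = 0.511·(1640 + n9)
(0.609 − 0.511)·n9 = 0.511×1640 − 695.36 = 142.68
n9 = 142.68 / 0.098 = 1455.9 tonne/day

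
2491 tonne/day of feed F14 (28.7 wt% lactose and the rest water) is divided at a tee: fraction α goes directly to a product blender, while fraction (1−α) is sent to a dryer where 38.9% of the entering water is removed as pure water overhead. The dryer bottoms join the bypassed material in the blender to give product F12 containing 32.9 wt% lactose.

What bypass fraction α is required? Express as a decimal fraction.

All 2491×0.287 = 714.92 tonne/day of lactose reaches F12, so F12 = 714.92/0.329 = 2173 tonne/day and vapour = 318 tonne/day.
The evaporator receives (1−α)·2491 of feed at 0.713 water and removes 0.389 of that water:
0.389×0.713×(1−α)×2491 = 318
(1−α) = 318/690.9 = 0.4603;  α = 0.5397.

0.540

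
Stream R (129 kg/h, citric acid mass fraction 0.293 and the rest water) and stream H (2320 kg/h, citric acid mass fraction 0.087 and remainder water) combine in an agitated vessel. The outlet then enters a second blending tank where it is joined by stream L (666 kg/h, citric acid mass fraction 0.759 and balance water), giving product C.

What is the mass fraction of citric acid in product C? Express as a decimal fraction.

0.239

Overall, product flow = 3115 kg/h.
citric acid in = 129×0.293 + 2320×0.087 + 666×0.759 = 745.13 kg/h.
citric acid fraction in C = 0.239.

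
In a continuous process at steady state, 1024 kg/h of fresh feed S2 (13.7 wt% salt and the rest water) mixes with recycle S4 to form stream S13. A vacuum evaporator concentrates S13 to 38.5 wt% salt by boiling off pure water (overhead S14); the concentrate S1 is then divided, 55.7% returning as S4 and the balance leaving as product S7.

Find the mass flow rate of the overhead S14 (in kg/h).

659.6 kg/h

Overall salt balance (none leaves overhead): salt in fresh feed = salt in product, i.e. 1024×0.137 = (1−0.557)·S1·0.385.
S1 = 140.29/(0.385×0.443) = 822.54 kg/h.
Recycle S4 = 0.557×822.54 = 458.15 kg/h.
Combined feed S13 = 1024 + 458.15 = 1482.2 kg/h.
Overhead S14 = S13 − S1 = 1482.2 − 822.54 = 659.62 kg/h.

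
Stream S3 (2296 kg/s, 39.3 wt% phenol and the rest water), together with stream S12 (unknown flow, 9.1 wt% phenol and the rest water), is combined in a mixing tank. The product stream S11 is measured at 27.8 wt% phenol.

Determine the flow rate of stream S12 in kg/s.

1412 kg/s

Let S12 be the unknown flow. Total out = 2296 + S12.
phenol balance: 902.33 + 0.091·S12 = 0.278·(2296 + S12)
(0.091 − 0.278)·S12 = 0.278×2296 − 902.33 = -264.04
S12 = -264.04 / -0.187 = 1412 kg/s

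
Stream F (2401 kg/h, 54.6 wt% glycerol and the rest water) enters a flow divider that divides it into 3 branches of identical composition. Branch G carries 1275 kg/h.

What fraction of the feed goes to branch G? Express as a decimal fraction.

0.531

Fraction to G = 1275/2401 = 0.5310.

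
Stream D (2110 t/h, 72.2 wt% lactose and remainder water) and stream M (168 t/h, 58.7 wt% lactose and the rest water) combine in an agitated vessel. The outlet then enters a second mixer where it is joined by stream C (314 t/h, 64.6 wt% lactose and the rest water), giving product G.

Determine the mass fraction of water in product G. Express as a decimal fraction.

Overall, product flow = 2592 t/h.
water in = 2110×0.278 + 168×0.413 + 314×0.354 = 767.12 t/h.
water fraction in G = 0.2960.

0.2960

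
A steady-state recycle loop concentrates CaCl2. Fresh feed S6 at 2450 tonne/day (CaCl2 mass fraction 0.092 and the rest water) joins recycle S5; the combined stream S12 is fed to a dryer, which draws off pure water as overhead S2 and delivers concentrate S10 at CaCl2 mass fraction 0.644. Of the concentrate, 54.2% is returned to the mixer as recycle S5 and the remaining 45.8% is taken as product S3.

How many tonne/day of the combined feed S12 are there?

2864 tonne/day

Overall CaCl2 balance (none leaves overhead): CaCl2 in fresh feed = CaCl2 in product, i.e. 2450×0.092 = (1−0.542)·S10·0.644.
S10 = 225.4/(0.644×0.458) = 764.19 tonne/day.
Recycle S5 = 0.542×764.19 = 414.19 tonne/day.
Combined feed S12 = 2450 + 414.19 = 2864.2 tonne/day.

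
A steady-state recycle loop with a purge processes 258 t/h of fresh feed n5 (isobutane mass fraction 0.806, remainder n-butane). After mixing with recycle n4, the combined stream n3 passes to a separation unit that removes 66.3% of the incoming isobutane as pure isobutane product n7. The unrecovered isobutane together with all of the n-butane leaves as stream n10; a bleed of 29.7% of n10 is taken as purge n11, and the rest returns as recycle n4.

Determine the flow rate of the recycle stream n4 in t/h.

n-butane enters only via n5 and leaves only via the purge: 258×0.194 = 0.297×(n-butane in n10), and the separation unit passes all n-butane, so n-butane in n3 = n-butane in n10 = 168.53 t/h.
isobutane in n3: m_A = 258×0.806 + (1−0.297)·(1−0.663)·m_A, so m_A = 207.95/0.7631 = 272.51 t/h.
n10 = (1−0.663)×272.51 + 168.53 = 260.36 t/h.
Recycle n4 = (1−0.297)×260.36 = 183.03 t/h.

183 t/h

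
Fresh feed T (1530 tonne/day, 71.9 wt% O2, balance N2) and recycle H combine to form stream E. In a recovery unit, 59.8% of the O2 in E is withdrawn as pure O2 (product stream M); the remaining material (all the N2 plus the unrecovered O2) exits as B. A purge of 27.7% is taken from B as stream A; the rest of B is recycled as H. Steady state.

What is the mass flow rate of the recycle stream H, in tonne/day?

N2 enters only via T and leaves only via the purge: 1530×0.281 = 0.277×(N2 in B), and the recovery unit passes all N2, so N2 in E = N2 in B = 1552.1 tonne/day.
O2 in E: m_A = 1530×0.719 + (1−0.277)·(1−0.598)·m_A, so m_A = 1100.1/0.7094 = 1550.8 tonne/day.
B = (1−0.598)×1550.8 + 1552.1 = 2175.5 tonne/day.
Recycle H = (1−0.277)×2175.5 = 1572.9 tonne/day.

1573 tonne/day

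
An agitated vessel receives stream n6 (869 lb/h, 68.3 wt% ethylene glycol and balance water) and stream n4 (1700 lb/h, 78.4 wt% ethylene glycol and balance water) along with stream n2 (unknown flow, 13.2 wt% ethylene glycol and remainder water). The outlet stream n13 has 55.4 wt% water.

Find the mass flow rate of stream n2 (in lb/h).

2486 lb/h

Let n2 be the unknown flow. Total out = 2569 + n2.
water balance: 642.67 + 0.868·n2 = 0.554·(2569 + n2)
(0.868 − 0.554)·n2 = 0.554×2569 − 642.67 = 780.55
n2 = 780.55 / 0.314 = 2485.8 lb/h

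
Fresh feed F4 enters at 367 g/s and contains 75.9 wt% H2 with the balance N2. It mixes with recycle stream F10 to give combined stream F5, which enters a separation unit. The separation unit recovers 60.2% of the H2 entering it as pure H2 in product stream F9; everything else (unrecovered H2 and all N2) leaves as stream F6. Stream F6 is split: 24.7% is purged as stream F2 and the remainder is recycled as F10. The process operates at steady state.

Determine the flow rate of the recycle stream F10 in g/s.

N2 enters only via F4 and leaves only via the purge: 367×0.241 = 0.247×(N2 in F6), and the separation unit passes all N2, so N2 in F5 = N2 in F6 = 358.09 g/s.
H2 in F5: m_A = 367×0.759 + (1−0.247)·(1−0.602)·m_A, so m_A = 278.55/0.7003 = 397.76 g/s.
F6 = (1−0.602)×397.76 + 358.09 = 516.39 g/s.
Recycle F10 = (1−0.247)×516.39 = 388.84 g/s.

388.8 g/s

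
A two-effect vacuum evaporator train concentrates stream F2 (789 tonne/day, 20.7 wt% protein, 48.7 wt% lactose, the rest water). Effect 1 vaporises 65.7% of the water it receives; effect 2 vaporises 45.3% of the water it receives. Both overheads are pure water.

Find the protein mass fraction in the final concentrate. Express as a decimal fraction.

water in feed = 789×0.306 = 241.43 tonne/day.
After stage 1: water left = (1−0.657)×241.43 = 82.812; stream total = 630.38 tonne/day.
After stage 2: water left = (1−0.453)×82.812 = 45.298; final concentrate = 592.86 tonne/day.
protein fraction = 163.32/592.86 = 0.275.

0.275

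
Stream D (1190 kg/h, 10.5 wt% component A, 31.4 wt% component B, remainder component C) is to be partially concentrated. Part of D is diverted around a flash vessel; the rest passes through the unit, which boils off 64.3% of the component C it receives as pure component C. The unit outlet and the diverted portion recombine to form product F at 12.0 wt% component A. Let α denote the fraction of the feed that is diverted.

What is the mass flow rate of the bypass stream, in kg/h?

791.8 kg/h

All 1190×0.105 = 124.95 kg/h of component A reaches F, so F = 124.95/0.120 = 1041.2 kg/h and vapour = 148.75 kg/h.
The evaporator receives (1−α)·1190 of feed at 0.581 component C and removes 0.643 of that component C:
0.643×0.581×(1−α)×1190 = 148.75
(1−α) = 148.75/444.56 = 0.3346;  α = 0.6654.
Bypass flow = 0.6654×1190 = 791.83 kg/h.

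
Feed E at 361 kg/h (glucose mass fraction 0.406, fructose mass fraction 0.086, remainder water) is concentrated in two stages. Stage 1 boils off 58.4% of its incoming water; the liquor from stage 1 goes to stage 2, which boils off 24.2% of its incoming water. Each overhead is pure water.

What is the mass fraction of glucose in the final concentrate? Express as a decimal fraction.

water in feed = 361×0.508 = 183.39 kg/h.
After stage 1: water left = (1−0.584)×183.39 = 76.289; stream total = 253.9 kg/h.
After stage 2: water left = (1−0.242)×76.289 = 57.827; final concentrate = 235.44 kg/h.
glucose fraction = 146.57/235.44 = 0.623.

0.623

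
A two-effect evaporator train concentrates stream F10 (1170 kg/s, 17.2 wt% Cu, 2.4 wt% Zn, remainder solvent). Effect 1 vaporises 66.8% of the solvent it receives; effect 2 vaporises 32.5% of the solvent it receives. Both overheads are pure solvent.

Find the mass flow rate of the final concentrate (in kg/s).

solvent in feed = 1170×0.804 = 940.68 kg/s.
After stage 1: solvent left = (1−0.668)×940.68 = 312.31; stream total = 541.63 kg/s.
After stage 2: solvent left = (1−0.325)×312.31 = 210.81; final concentrate = 440.13 kg/s.

440.1 kg/s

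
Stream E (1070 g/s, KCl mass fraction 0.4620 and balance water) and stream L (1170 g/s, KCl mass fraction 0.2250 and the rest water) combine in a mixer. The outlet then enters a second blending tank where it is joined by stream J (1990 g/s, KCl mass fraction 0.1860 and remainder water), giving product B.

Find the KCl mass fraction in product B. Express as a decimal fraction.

0.2666

Overall, product flow = 4230 g/s.
KCl in = 1070×0.462 + 1170×0.225 + 1990×0.186 = 1127.7 g/s.
KCl fraction in B = 0.2666.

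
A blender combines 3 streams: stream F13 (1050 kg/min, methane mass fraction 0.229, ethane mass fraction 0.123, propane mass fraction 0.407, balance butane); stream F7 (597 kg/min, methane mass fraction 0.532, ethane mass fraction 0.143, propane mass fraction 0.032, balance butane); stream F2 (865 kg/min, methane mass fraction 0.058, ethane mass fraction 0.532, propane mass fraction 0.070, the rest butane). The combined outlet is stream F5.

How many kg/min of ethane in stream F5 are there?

ethane out = ethane in = 1050×0.123 + 597×0.143 + 865×0.532 = 674.7 kg/min.

674.7 kg/min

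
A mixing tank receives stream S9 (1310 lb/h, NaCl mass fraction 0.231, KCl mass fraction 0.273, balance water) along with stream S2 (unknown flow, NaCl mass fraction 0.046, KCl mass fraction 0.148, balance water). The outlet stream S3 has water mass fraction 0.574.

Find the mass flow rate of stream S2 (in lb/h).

440.4 lb/h

Let S2 be the unknown flow. Total out = 1310 + S2.
water balance: 649.76 + 0.806·S2 = 0.574·(1310 + S2)
(0.806 − 0.574)·S2 = 0.574×1310 − 649.76 = 102.18
S2 = 102.18 / 0.232 = 440.43 lb/h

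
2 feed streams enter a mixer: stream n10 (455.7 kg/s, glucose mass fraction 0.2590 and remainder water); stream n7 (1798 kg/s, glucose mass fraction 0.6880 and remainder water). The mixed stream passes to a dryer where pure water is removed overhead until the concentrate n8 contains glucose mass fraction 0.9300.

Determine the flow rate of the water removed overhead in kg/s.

796.7 kg/s

glucose entering = 455.7×0.259 + 1798×0.688 = 1355.1 kg/s.
All glucose reports to n8, so n8 = 1355.1/0.930 = 1457 kg/s.
Total feed = 2253.7 kg/s; overhead = 2253.7 − 1457 = 796.66 kg/s.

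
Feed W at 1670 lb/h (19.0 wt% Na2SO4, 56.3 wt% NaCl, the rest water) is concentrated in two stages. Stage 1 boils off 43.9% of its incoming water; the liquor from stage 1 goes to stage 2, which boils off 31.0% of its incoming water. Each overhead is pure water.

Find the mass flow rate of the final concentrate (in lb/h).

water in feed = 1670×0.247 = 412.49 lb/h.
After stage 1: water left = (1−0.439)×412.49 = 231.41; stream total = 1488.9 lb/h.
After stage 2: water left = (1−0.310)×231.41 = 159.67; final concentrate = 1417.2 lb/h.

1417 lb/h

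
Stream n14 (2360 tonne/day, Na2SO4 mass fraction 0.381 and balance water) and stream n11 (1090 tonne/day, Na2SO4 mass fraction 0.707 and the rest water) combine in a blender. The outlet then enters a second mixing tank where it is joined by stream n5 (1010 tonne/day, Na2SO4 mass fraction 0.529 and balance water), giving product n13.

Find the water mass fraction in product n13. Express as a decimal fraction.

Overall, product flow = 4460 tonne/day.
water in = 2360×0.619 + 1090×0.293 + 1010×0.471 = 2255.9 tonne/day.
water fraction in n13 = 0.506.

0.506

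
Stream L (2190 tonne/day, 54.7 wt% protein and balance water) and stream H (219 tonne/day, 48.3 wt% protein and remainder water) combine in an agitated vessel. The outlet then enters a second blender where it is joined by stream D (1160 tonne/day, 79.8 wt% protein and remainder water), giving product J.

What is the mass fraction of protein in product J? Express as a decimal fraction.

0.625

Overall, product flow = 3569 tonne/day.
protein in = 2190×0.547 + 219×0.483 + 1160×0.798 = 2229.4 tonne/day.
protein fraction in J = 0.625.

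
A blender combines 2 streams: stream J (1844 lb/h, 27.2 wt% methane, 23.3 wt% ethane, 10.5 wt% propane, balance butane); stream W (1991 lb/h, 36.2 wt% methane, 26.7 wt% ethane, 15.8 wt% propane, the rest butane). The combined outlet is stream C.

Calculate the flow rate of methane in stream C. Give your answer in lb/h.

methane out = methane in = 1844×0.272 + 1991×0.362 = 1222.3 lb/h.

1222 lb/h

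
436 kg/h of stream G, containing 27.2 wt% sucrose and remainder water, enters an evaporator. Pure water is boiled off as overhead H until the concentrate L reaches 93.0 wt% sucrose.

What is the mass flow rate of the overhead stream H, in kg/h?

sucrose is conserved: 436×0.272 = 118.59 kg/h all reports to the concentrate.
Concentrate = 118.59/(target fraction) = 127.52 kg/h.
Overhead = 436 − 127.52 = 308.48 kg/h.

308.5 kg/h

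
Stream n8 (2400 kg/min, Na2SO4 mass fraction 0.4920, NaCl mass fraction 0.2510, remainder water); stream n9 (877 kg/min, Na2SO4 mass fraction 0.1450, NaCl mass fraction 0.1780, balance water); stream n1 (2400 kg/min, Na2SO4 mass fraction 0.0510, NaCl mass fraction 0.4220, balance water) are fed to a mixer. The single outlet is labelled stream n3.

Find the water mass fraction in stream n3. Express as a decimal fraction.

0.4360

Total flow out = 2400 + 877 + 2400 = 5677 kg/min.
water in = 2400×0.257 + 877×0.677 + 2400×0.527 = 2475.3 kg/min.
water mass fraction in n3 = 2475.3/5677 = 0.4360.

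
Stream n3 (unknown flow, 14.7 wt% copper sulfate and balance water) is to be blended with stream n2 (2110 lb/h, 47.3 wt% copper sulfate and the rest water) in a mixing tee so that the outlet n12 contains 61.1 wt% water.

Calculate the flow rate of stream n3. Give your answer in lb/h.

732.4 lb/h

Let n3 be the unknown flow. Total out = 2110 + n3.
water balance: 1112 + 0.853·n3 = 0.611·(2110 + n3)
(0.853 − 0.611)·n3 = 0.611×2110 − 1112 = 177.24
n3 = 177.24 / 0.242 = 732.4 lb/h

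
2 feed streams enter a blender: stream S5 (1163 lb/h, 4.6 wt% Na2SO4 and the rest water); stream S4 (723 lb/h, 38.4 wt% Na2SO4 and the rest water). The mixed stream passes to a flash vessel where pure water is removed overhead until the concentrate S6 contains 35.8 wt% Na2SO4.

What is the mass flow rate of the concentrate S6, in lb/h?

Na2SO4 entering = 1163×0.046 + 723×0.384 = 331.13 lb/h.
All Na2SO4 reports to S6, so S6 = 331.13/0.358 = 924.94 lb/h.

924.9 lb/h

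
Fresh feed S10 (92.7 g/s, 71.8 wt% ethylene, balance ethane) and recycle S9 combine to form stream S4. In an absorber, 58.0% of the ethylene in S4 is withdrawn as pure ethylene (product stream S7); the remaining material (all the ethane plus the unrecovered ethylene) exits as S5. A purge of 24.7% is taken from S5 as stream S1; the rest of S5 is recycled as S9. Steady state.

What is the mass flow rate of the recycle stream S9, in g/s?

110.5 g/s

ethane enters only via S10 and leaves only via the purge: 92.7×0.282 = 0.247×(ethane in S5), and the absorber passes all ethane, so ethane in S4 = ethane in S5 = 105.84 g/s.
ethylene in S4: m_A = 92.7×0.718 + (1−0.247)·(1−0.580)·m_A, so m_A = 66.559/0.6837 = 97.345 g/s.
S5 = (1−0.580)×97.345 + 105.84 = 146.72 g/s.
Recycle S9 = (1−0.247)×146.72 = 110.48 g/s.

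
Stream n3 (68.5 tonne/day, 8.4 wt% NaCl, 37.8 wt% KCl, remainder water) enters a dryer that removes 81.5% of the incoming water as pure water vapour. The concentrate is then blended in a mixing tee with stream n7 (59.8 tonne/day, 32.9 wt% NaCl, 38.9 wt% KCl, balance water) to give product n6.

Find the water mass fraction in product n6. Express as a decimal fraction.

Vapour removed = 0.815×0.538×68.5 = 30.035 tonne/day; concentrate = 38.465 tonne/day.
water reaching the mixer = 6.8178 (from concentrate) + 59.8×0.282 = 23.681 tonne/day.
Product flow = 38.465 + 59.8 = 98.265 tonne/day; water fraction = 0.241.

0.241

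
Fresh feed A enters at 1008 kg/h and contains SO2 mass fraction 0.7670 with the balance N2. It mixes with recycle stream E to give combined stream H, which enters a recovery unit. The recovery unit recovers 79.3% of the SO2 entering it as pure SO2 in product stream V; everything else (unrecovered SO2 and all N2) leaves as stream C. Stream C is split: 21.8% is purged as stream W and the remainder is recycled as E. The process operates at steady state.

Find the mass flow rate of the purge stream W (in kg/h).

N2 enters only via A and leaves only via the purge: 1008×0.233 = 0.218×(N2 in C), and the recovery unit passes all N2, so N2 in H = N2 in C = 1077.4 kg/h.
SO2 in H: m_A = 1008×0.767 + (1−0.218)·(1−0.793)·m_A, so m_A = 773.14/0.8381 = 922.46 kg/h.
C = (1−0.793)×922.46 + 1077.4 = 1268.3 kg/h.
Purge W = 0.218×1268.3 = 276.49 kg/h.

276.5 kg/h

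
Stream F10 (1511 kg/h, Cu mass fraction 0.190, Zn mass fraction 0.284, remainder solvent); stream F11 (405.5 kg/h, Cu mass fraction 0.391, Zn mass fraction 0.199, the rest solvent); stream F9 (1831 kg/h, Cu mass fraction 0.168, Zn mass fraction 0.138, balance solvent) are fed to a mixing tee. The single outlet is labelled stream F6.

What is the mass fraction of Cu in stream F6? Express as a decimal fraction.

Total flow out = 1511 + 405.5 + 1831 = 3747.5 kg/h.
Cu in = 1511×0.190 + 405.5×0.391 + 1831×0.168 = 753.25 kg/h.
Cu mass fraction in F6 = 753.25/3747.5 = 0.201.

0.201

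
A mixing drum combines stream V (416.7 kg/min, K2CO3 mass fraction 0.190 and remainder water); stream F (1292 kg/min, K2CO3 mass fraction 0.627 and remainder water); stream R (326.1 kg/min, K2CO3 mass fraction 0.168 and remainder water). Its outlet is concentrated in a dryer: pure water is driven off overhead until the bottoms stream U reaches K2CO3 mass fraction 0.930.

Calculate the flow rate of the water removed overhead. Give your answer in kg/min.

1020 kg/min

K2CO3 entering = 416.7×0.190 + 1292×0.627 + 326.1×0.168 = 944.04 kg/min.
All K2CO3 reports to U, so U = 944.04/0.930 = 1015.1 kg/min.
Total feed = 2034.8 kg/min; overhead = 2034.8 − 1015.1 = 1019.7 kg/min.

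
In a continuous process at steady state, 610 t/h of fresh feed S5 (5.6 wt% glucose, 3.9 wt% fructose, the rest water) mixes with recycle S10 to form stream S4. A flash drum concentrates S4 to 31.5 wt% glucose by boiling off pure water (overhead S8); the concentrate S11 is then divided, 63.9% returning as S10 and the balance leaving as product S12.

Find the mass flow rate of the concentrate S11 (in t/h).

Overall glucose balance (none leaves overhead): glucose in fresh feed = glucose in product, i.e. 610×0.056 = (1−0.639)·S11·0.315.
S11 = 34.16/(0.315×0.361) = 300.4 t/h.

300.4 t/h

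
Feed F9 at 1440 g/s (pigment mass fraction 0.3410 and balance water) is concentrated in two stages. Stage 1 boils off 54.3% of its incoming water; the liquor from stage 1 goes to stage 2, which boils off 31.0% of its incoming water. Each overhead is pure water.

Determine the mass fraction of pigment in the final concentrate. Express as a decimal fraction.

0.6214

water in feed = 1440×0.659 = 948.96 g/s.
After stage 1: water left = (1−0.543)×948.96 = 433.67; stream total = 924.71 g/s.
After stage 2: water left = (1−0.310)×433.67 = 299.24; final concentrate = 790.28 g/s.
pigment fraction = 491.04/790.28 = 0.6214.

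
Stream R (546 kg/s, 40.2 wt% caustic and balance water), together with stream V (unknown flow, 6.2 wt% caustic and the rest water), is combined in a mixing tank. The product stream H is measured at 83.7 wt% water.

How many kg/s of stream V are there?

1292 kg/s

Let V be the unknown flow. Total out = 546 + V.
water balance: 326.51 + 0.938·V = 0.837·(546 + V)
(0.938 − 0.837)·V = 0.837×546 − 326.51 = 130.49
V = 130.49 / 0.101 = 1292 kg/s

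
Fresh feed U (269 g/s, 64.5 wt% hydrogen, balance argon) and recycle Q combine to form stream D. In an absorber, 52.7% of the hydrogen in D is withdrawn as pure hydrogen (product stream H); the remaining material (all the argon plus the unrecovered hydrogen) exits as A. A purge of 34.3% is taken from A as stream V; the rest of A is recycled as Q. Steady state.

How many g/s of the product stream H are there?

132.7 g/s

hydrogen in D: m_A = 269×0.645 + (1−0.343)·(1−0.527)·m_A, so m_A = 173.5/0.6892 = 251.73 g/s.
Product H = 0.527×251.73 = 132.66 g/s.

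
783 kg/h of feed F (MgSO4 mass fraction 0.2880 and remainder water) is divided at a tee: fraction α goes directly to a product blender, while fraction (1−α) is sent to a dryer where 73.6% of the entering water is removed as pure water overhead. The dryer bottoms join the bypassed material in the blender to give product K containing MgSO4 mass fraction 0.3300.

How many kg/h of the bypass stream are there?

592.8 kg/h

All 783×0.288 = 225.5 kg/h of MgSO4 reaches K, so K = 225.5/0.330 = 683.35 kg/h and vapour = 99.655 kg/h.
The evaporator receives (1−α)·783 of feed at 0.712 water and removes 0.736 of that water:
0.736×0.712×(1−α)×783 = 99.655
(1−α) = 99.655/410.32 = 0.2429;  α = 0.7571.
Bypass flow = 0.7571×783 = 592.83 kg/h.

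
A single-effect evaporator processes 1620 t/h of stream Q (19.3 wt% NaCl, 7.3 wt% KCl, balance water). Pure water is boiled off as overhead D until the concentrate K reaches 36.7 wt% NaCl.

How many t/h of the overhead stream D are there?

768.1 t/h

NaCl is conserved: 1620×0.193 = 312.66 t/h all reports to the concentrate.
Concentrate = 312.66/(target fraction) = 851.93 t/h.
Overhead = 1620 − 851.93 = 768.07 t/h.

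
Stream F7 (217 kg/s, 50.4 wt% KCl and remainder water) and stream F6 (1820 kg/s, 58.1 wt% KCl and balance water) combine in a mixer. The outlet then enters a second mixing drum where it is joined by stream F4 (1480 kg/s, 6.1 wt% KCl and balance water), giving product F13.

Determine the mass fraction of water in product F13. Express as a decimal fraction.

Overall, product flow = 3517 kg/s.
water in = 217×0.496 + 1820×0.419 + 1480×0.939 = 2259.9 kg/s.
water fraction in F13 = 0.6426.

0.6426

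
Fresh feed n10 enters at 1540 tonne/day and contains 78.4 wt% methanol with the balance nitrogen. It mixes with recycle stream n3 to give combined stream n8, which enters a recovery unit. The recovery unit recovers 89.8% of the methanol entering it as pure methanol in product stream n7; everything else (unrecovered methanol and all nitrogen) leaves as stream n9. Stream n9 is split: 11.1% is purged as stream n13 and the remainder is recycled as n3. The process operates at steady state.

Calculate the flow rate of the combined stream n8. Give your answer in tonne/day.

4325 tonne/day

nitrogen enters only via n10 and leaves only via the purge: 1540×0.216 = 0.111×(nitrogen in n9), and the recovery unit passes all nitrogen, so nitrogen in n8 = nitrogen in n9 = 2996.8 tonne/day.
methanol in n8: m_A = 1540×0.784 + (1−0.111)·(1−0.898)·m_A, so m_A = 1207.4/0.9093 = 1327.8 tonne/day.
n8 = 1327.8 + 2996.8 = 4324.5 tonne/day.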